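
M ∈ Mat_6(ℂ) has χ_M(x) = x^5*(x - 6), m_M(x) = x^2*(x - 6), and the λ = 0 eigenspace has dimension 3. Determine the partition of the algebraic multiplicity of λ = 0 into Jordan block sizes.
Block sizes for λ = 0: [2, 2, 1]

Step 1 — from the characteristic polynomial, algebraic multiplicity of λ = 0 is 5. From dim ker(M − (0)·I) = 3, there are exactly 3 Jordan blocks for λ = 0.
Step 2 — from the minimal polynomial, the factor (x − 0)^2 tells us the largest block for λ = 0 has size 2.
Step 3 — with total size 5, 3 blocks, and largest block 2, the block sizes (in nonincreasing order) are [2, 2, 1].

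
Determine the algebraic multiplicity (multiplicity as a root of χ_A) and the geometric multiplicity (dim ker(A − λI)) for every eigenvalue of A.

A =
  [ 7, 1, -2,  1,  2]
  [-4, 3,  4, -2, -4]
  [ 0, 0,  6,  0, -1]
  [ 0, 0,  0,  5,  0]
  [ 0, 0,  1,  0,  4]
λ = 5: alg = 5, geom = 3

Step 1 — factor the characteristic polynomial to read off the algebraic multiplicities:
  χ_A(x) = (x - 5)^5

Step 2 — compute geometric multiplicities via the rank-nullity identity g(λ) = n − rank(A − λI):
  rank(A − (5)·I) = 2, so dim ker(A − (5)·I) = n − 2 = 3

Summary:
  λ = 5: algebraic multiplicity = 5, geometric multiplicity = 3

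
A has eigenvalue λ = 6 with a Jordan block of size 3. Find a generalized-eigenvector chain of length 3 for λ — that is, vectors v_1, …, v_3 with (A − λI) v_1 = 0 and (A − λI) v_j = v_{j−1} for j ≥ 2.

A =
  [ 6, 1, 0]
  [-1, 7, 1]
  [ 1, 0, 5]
A Jordan chain for λ = 6 of length 3:
v_1 = (-1, 0, -1)ᵀ
v_2 = (0, -1, 1)ᵀ
v_3 = (1, 0, 0)ᵀ

Let N = A − (6)·I. We want v_3 with N^3 v_3 = 0 but N^2 v_3 ≠ 0; then v_{j-1} := N · v_j for j = 3, …, 2.

Pick v_3 = (1, 0, 0)ᵀ.
Then v_2 = N · v_3 = (0, -1, 1)ᵀ.
Then v_1 = N · v_2 = (-1, 0, -1)ᵀ.

Sanity check: (A − (6)·I) v_1 = (0, 0, 0)ᵀ = 0. ✓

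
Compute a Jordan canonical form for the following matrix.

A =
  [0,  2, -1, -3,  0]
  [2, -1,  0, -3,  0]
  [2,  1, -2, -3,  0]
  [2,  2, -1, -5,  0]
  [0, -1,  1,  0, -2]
J_3(-2) ⊕ J_1(-2) ⊕ J_1(-2)

The characteristic polynomial is
  det(x·I − A) = x^5 + 10*x^4 + 40*x^3 + 80*x^2 + 80*x + 32 = (x + 2)^5

Eigenvalues and multiplicities (the geometric multiplicity of λ is n − rank(A − λI), which equals the number of Jordan blocks for λ):
  λ = -2: algebraic multiplicity = 5, geometric multiplicity = 3

Determining the block sizes for each eigenvalue:
  λ = -2: with am = 5 and gm = 3, the partition is not yet determined (e.g. several partitions of 5 into 3 parts exist). Let N = A − (-2)·I. Computing rank(N^1) = 2, rank(N^2) = 1, rank(N^3) = 0; the number of blocks of size ≥ j is rank(N^{j−1}) − rank(N^j), giving [3, 1, 1]. So we have 1 block(s) of size 3, 2 block(s) of size 1 → block sizes [3, 1, 1]

Assembling the blocks gives a Jordan form
J =
  [-2,  1,  0,  0,  0]
  [ 0, -2,  1,  0,  0]
  [ 0,  0, -2,  0,  0]
  [ 0,  0,  0, -2,  0]
  [ 0,  0,  0,  0, -2]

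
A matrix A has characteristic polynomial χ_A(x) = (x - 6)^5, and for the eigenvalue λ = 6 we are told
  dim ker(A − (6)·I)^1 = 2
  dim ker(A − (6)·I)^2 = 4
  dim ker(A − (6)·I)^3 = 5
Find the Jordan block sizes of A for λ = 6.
Block sizes for λ = 6: [3, 2]

From the dimensions of kernels of powers, the number of Jordan blocks of size at least j is d_j − d_{j−1} where d_j = dim ker(N^j) (with d_0 = 0). Computing the differences gives [2, 2, 1].
The number of blocks of size exactly k is (#blocks of size ≥ k) − (#blocks of size ≥ k + 1), so the partition is: 1 block(s) of size 2, 1 block(s) of size 3.
In nonincreasing order the block sizes are [3, 2].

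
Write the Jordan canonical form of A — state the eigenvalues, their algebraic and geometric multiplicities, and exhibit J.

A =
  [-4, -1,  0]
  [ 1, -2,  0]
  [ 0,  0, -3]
J_2(-3) ⊕ J_1(-3)

The characteristic polynomial is
  det(x·I − A) = x^3 + 9*x^2 + 27*x + 27 = (x + 3)^3

Eigenvalues and multiplicities (the geometric multiplicity of λ is n − rank(A − λI), which equals the number of Jordan blocks for λ):
  λ = -3: algebraic multiplicity = 3, geometric multiplicity = 2

Determining the block sizes for each eigenvalue:
  λ = -3: 2 blocks summing to 3 forces exactly one block of size 2 and the rest size 1 → block sizes [2, 1]

Assembling the blocks gives a Jordan form
J =
  [-3,  1,  0]
  [ 0, -3,  0]
  [ 0,  0, -3]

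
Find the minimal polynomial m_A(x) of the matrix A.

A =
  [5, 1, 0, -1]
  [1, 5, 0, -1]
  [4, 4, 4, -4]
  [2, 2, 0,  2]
x^2 - 8*x + 16

The characteristic polynomial is χ_A(x) = (x - 4)^4, so the eigenvalues are known. The minimal polynomial is
  m_A(x) = Π_λ (x − λ)^{k_λ}
where k_λ is the size of the *largest* Jordan block for λ (equivalently, the smallest k with (A − λI)^k v = 0 for every generalised eigenvector v of λ).

  λ = 4: largest Jordan block has size 2, contributing (x − 4)^2

So m_A(x) = (x - 4)^2 = x^2 - 8*x + 16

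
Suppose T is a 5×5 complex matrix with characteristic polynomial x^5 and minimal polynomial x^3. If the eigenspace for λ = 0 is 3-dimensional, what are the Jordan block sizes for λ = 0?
Block sizes for λ = 0: [3, 1, 1]

Step 1 — from the characteristic polynomial, algebraic multiplicity of λ = 0 is 5. From dim ker(T − (0)·I) = 3, there are exactly 3 Jordan blocks for λ = 0.
Step 2 — from the minimal polynomial, the factor (x − 0)^3 tells us the largest block for λ = 0 has size 3.
Step 3 — with total size 5, 3 blocks, and largest block 3, the block sizes (in nonincreasing order) are [3, 1, 1].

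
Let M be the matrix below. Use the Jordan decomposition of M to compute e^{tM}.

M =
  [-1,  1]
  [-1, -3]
e^{tM} =
  [t*exp(-2*t) + exp(-2*t), t*exp(-2*t)]
  [-t*exp(-2*t), -t*exp(-2*t) + exp(-2*t)]

Strategy: write M = P · J · P⁻¹ where J is a Jordan canonical form, so e^{tM} = P · e^{tJ} · P⁻¹, and e^{tJ} can be computed block-by-block.

M has Jordan form
J =
  [-2,  1]
  [ 0, -2]
(up to reordering of blocks).

Per-block formulas:
  For a 2×2 Jordan block J_2(-2): exp(t · J_2(-2)) = e^(-2t)·(I + t·N), where N is the 2×2 nilpotent shift.

After assembling e^{tJ} and conjugating by P, we get:

e^{tM} =
  [t*exp(-2*t) + exp(-2*t), t*exp(-2*t)]
  [-t*exp(-2*t), -t*exp(-2*t) + exp(-2*t)]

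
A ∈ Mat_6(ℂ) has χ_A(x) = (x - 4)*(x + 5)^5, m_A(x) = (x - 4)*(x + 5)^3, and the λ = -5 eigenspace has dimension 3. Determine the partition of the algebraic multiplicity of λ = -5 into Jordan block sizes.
Block sizes for λ = -5: [3, 1, 1]

Step 1 — from the characteristic polynomial, algebraic multiplicity of λ = -5 is 5. From dim ker(A − (-5)·I) = 3, there are exactly 3 Jordan blocks for λ = -5.
Step 2 — from the minimal polynomial, the factor (x + 5)^3 tells us the largest block for λ = -5 has size 3.
Step 3 — with total size 5, 3 blocks, and largest block 3, the block sizes (in nonincreasing order) are [3, 1, 1].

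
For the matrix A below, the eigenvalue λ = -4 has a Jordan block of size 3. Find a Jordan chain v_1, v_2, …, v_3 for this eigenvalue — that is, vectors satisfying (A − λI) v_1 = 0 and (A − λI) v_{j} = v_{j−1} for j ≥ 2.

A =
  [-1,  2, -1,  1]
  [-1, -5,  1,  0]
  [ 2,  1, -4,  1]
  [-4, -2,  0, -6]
A Jordan chain for λ = -4 of length 3:
v_1 = (1, 0, 1, -2)ᵀ
v_2 = (3, -1, 2, -4)ᵀ
v_3 = (1, 0, 0, 0)ᵀ

Let N = A − (-4)·I. We want v_3 with N^3 v_3 = 0 but N^2 v_3 ≠ 0; then v_{j-1} := N · v_j for j = 3, …, 2.

Pick v_3 = (1, 0, 0, 0)ᵀ.
Then v_2 = N · v_3 = (3, -1, 2, -4)ᵀ.
Then v_1 = N · v_2 = (1, 0, 1, -2)ᵀ.

Sanity check: (A − (-4)·I) v_1 = (0, 0, 0, 0)ᵀ = 0. ✓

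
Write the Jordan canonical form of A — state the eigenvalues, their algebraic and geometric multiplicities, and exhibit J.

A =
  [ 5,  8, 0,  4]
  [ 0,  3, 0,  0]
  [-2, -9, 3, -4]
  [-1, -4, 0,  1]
J_2(3) ⊕ J_2(3)

The characteristic polynomial is
  det(x·I − A) = x^4 - 12*x^3 + 54*x^2 - 108*x + 81 = (x - 3)^4

Eigenvalues and multiplicities (the geometric multiplicity of λ is n − rank(A − λI), which equals the number of Jordan blocks for λ):
  λ = 3: algebraic multiplicity = 4, geometric multiplicity = 2

Determining the block sizes for each eigenvalue:
  λ = 3: with am = 4 and gm = 2, the partition is not yet determined (e.g. several partitions of 4 into 2 parts exist). Let N = A − (3)·I. Computing rank(N^1) = 2, rank(N^2) = 0; the number of blocks of size ≥ j is rank(N^{j−1}) − rank(N^j), giving [2, 2]. So we have 2 block(s) of size 2 → block sizes [2, 2]

Assembling the blocks gives a Jordan form
J =
  [3, 1, 0, 0]
  [0, 3, 0, 0]
  [0, 0, 3, 1]
  [0, 0, 0, 3]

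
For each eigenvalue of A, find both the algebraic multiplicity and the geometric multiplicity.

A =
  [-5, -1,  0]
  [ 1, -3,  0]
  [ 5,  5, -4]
λ = -4: alg = 3, geom = 2

Step 1 — factor the characteristic polynomial to read off the algebraic multiplicities:
  χ_A(x) = (x + 4)^3

Step 2 — compute geometric multiplicities via the rank-nullity identity g(λ) = n − rank(A − λI):
  rank(A − (-4)·I) = 1, so dim ker(A − (-4)·I) = n − 1 = 2

Summary:
  λ = -4: algebraic multiplicity = 3, geometric multiplicity = 2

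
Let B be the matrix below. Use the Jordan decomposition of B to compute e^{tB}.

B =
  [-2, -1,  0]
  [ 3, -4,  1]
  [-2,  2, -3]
e^{tB} =
  [-t^2*exp(-3*t) + t*exp(-3*t) + exp(-3*t), -t*exp(-3*t), -t^2*exp(-3*t)/2]
  [-t^2*exp(-3*t) + 3*t*exp(-3*t), -t*exp(-3*t) + exp(-3*t), -t^2*exp(-3*t)/2 + t*exp(-3*t)]
  [2*t^2*exp(-3*t) - 2*t*exp(-3*t), 2*t*exp(-3*t), t^2*exp(-3*t) + exp(-3*t)]

Strategy: write B = P · J · P⁻¹ where J is a Jordan canonical form, so e^{tB} = P · e^{tJ} · P⁻¹, and e^{tJ} can be computed block-by-block.

B has Jordan form
J =
  [-3,  1,  0]
  [ 0, -3,  1]
  [ 0,  0, -3]
(up to reordering of blocks).

Per-block formulas:
  For a 3×3 Jordan block J_3(-3): exp(t · J_3(-3)) = e^(-3t)·(I + t·N + (t^2/2)·N^2), where N is the 3×3 nilpotent shift.

After assembling e^{tJ} and conjugating by P, we get:

e^{tB} =
  [-t^2*exp(-3*t) + t*exp(-3*t) + exp(-3*t), -t*exp(-3*t), -t^2*exp(-3*t)/2]
  [-t^2*exp(-3*t) + 3*t*exp(-3*t), -t*exp(-3*t) + exp(-3*t), -t^2*exp(-3*t)/2 + t*exp(-3*t)]
  [2*t^2*exp(-3*t) - 2*t*exp(-3*t), 2*t*exp(-3*t), t^2*exp(-3*t) + exp(-3*t)]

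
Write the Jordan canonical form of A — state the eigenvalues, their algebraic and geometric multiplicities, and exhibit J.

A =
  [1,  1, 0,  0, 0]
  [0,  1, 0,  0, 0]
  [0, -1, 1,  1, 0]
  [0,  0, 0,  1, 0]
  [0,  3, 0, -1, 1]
J_2(1) ⊕ J_2(1) ⊕ J_1(1)

The characteristic polynomial is
  det(x·I − A) = x^5 - 5*x^4 + 10*x^3 - 10*x^2 + 5*x - 1 = (x - 1)^5

Eigenvalues and multiplicities (the geometric multiplicity of λ is n − rank(A − λI), which equals the number of Jordan blocks for λ):
  λ = 1: algebraic multiplicity = 5, geometric multiplicity = 3

Determining the block sizes for each eigenvalue:
  λ = 1: with am = 5 and gm = 3, the partition is not yet determined (e.g. several partitions of 5 into 3 parts exist). Let N = A − (1)·I. Computing rank(N^1) = 2, rank(N^2) = 0; the number of blocks of size ≥ j is rank(N^{j−1}) − rank(N^j), giving [3, 2]. So we have 2 block(s) of size 2, 1 block(s) of size 1 → block sizes [2, 2, 1]

Assembling the blocks gives a Jordan form
J =
  [1, 1, 0, 0, 0]
  [0, 1, 0, 0, 0]
  [0, 0, 1, 1, 0]
  [0, 0, 0, 1, 0]
  [0, 0, 0, 0, 1]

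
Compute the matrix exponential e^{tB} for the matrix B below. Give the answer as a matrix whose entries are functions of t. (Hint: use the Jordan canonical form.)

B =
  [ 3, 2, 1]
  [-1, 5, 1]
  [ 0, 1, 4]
e^{tB} =
  [-t^2*exp(4*t)/2 - t*exp(4*t) + exp(4*t), t^2*exp(4*t)/2 + 2*t*exp(4*t), t^2*exp(4*t)/2 + t*exp(4*t)]
  [-t*exp(4*t), t*exp(4*t) + exp(4*t), t*exp(4*t)]
  [-t^2*exp(4*t)/2, t^2*exp(4*t)/2 + t*exp(4*t), t^2*exp(4*t)/2 + exp(4*t)]

Strategy: write B = P · J · P⁻¹ where J is a Jordan canonical form, so e^{tB} = P · e^{tJ} · P⁻¹, and e^{tJ} can be computed block-by-block.

B has Jordan form
J =
  [4, 1, 0]
  [0, 4, 1]
  [0, 0, 4]
(up to reordering of blocks).

Per-block formulas:
  For a 3×3 Jordan block J_3(4): exp(t · J_3(4)) = e^(4t)·(I + t·N + (t^2/2)·N^2), where N is the 3×3 nilpotent shift.

After assembling e^{tJ} and conjugating by P, we get:

e^{tB} =
  [-t^2*exp(4*t)/2 - t*exp(4*t) + exp(4*t), t^2*exp(4*t)/2 + 2*t*exp(4*t), t^2*exp(4*t)/2 + t*exp(4*t)]
  [-t*exp(4*t), t*exp(4*t) + exp(4*t), t*exp(4*t)]
  [-t^2*exp(4*t)/2, t^2*exp(4*t)/2 + t*exp(4*t), t^2*exp(4*t)/2 + exp(4*t)]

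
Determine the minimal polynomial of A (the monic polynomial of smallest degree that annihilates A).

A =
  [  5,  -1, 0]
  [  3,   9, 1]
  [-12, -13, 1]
x^3 - 15*x^2 + 75*x - 125

The characteristic polynomial is χ_A(x) = (x - 5)^3, so the eigenvalues are known. The minimal polynomial is
  m_A(x) = Π_λ (x − λ)^{k_λ}
where k_λ is the size of the *largest* Jordan block for λ (equivalently, the smallest k with (A − λI)^k v = 0 for every generalised eigenvector v of λ).

  λ = 5: largest Jordan block has size 3, contributing (x − 5)^3

So m_A(x) = (x - 5)^3 = x^3 - 15*x^2 + 75*x - 125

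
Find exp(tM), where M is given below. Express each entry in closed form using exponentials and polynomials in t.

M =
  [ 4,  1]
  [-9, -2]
e^{tM} =
  [3*t*exp(t) + exp(t), t*exp(t)]
  [-9*t*exp(t), -3*t*exp(t) + exp(t)]

Strategy: write M = P · J · P⁻¹ where J is a Jordan canonical form, so e^{tM} = P · e^{tJ} · P⁻¹, and e^{tJ} can be computed block-by-block.

M has Jordan form
J =
  [1, 1]
  [0, 1]
(up to reordering of blocks).

Per-block formulas:
  For a 2×2 Jordan block J_2(1): exp(t · J_2(1)) = e^(1t)·(I + t·N), where N is the 2×2 nilpotent shift.

After assembling e^{tJ} and conjugating by P, we get:

e^{tM} =
  [3*t*exp(t) + exp(t), t*exp(t)]
  [-9*t*exp(t), -3*t*exp(t) + exp(t)]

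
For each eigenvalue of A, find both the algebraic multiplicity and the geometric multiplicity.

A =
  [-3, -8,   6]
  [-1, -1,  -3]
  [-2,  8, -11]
λ = -5: alg = 3, geom = 2

Step 1 — factor the characteristic polynomial to read off the algebraic multiplicities:
  χ_A(x) = (x + 5)^3

Step 2 — compute geometric multiplicities via the rank-nullity identity g(λ) = n − rank(A − λI):
  rank(A − (-5)·I) = 1, so dim ker(A − (-5)·I) = n − 1 = 2

Summary:
  λ = -5: algebraic multiplicity = 3, geometric multiplicity = 2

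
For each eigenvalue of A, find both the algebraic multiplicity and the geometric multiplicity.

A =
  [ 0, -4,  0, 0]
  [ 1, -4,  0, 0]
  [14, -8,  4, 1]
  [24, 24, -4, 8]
λ = -2: alg = 2, geom = 1; λ = 6: alg = 2, geom = 1

Step 1 — factor the characteristic polynomial to read off the algebraic multiplicities:
  χ_A(x) = (x - 6)^2*(x + 2)^2

Step 2 — compute geometric multiplicities via the rank-nullity identity g(λ) = n − rank(A − λI):
  rank(A − (-2)·I) = 3, so dim ker(A − (-2)·I) = n − 3 = 1
  rank(A − (6)·I) = 3, so dim ker(A − (6)·I) = n − 3 = 1

Summary:
  λ = -2: algebraic multiplicity = 2, geometric multiplicity = 1
  λ = 6: algebraic multiplicity = 2, geometric multiplicity = 1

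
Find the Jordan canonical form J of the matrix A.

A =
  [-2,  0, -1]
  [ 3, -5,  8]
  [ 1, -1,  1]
J_3(-2)

The characteristic polynomial is
  det(x·I − A) = x^3 + 6*x^2 + 12*x + 8 = (x + 2)^3

Eigenvalues and multiplicities (the geometric multiplicity of λ is n − rank(A − λI), which equals the number of Jordan blocks for λ):
  λ = -2: algebraic multiplicity = 3, geometric multiplicity = 1

Determining the block sizes for each eigenvalue:
  λ = -2: one block (gm = 1), so the single block has size am = 3 → block sizes [3]

Assembling the blocks gives a Jordan form
J =
  [-2,  1,  0]
  [ 0, -2,  1]
  [ 0,  0, -2]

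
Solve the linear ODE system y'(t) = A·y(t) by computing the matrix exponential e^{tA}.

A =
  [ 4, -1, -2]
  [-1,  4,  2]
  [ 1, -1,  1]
e^{tA} =
  [t*exp(3*t) + exp(3*t), -t*exp(3*t), -2*t*exp(3*t)]
  [-t*exp(3*t), t*exp(3*t) + exp(3*t), 2*t*exp(3*t)]
  [t*exp(3*t), -t*exp(3*t), -2*t*exp(3*t) + exp(3*t)]

Strategy: write A = P · J · P⁻¹ where J is a Jordan canonical form, so e^{tA} = P · e^{tJ} · P⁻¹, and e^{tJ} can be computed block-by-block.

A has Jordan form
J =
  [3, 1, 0]
  [0, 3, 0]
  [0, 0, 3]
(up to reordering of blocks).

Per-block formulas:
  For a 1×1 block at λ = 3: exp(t · [3]) = [e^(3t)].
  For a 2×2 Jordan block J_2(3): exp(t · J_2(3)) = e^(3t)·(I + t·N), where N is the 2×2 nilpotent shift.

After assembling e^{tJ} and conjugating by P, we get:

e^{tA} =
  [t*exp(3*t) + exp(3*t), -t*exp(3*t), -2*t*exp(3*t)]
  [-t*exp(3*t), t*exp(3*t) + exp(3*t), 2*t*exp(3*t)]
  [t*exp(3*t), -t*exp(3*t), -2*t*exp(3*t) + exp(3*t)]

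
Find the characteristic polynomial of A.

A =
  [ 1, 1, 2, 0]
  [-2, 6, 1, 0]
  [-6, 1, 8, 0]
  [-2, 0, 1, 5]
x^4 - 20*x^3 + 150*x^2 - 500*x + 625

Expanding det(x·I − A) (e.g. by cofactor expansion or by noting that A is similar to its Jordan form J, which has the same characteristic polynomial as A) gives
  χ_A(x) = x^4 - 20*x^3 + 150*x^2 - 500*x + 625
which factors as (x - 5)^4. The eigenvalues (with algebraic multiplicities) are λ = 5 with multiplicity 4.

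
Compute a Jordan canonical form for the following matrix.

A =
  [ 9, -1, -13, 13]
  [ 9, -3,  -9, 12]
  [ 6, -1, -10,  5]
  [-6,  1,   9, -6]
J_3(-3) ⊕ J_1(-1)

The characteristic polynomial is
  det(x·I − A) = x^4 + 10*x^3 + 36*x^2 + 54*x + 27 = (x + 1)*(x + 3)^3

Eigenvalues and multiplicities (the geometric multiplicity of λ is n − rank(A − λI), which equals the number of Jordan blocks for λ):
  λ = -3: algebraic multiplicity = 3, geometric multiplicity = 1
  λ = -1: algebraic multiplicity = 1, geometric multiplicity = 1

Determining the block sizes for each eigenvalue:
  λ = -3: one block (gm = 1), so the single block has size am = 3 → block sizes [3]
  λ = -1: one block (gm = 1), so the single block has size am = 1 → block sizes [1]

Assembling the blocks gives a Jordan form
J =
  [-3,  1,  0,  0]
  [ 0, -3,  1,  0]
  [ 0,  0, -3,  0]
  [ 0,  0,  0, -1]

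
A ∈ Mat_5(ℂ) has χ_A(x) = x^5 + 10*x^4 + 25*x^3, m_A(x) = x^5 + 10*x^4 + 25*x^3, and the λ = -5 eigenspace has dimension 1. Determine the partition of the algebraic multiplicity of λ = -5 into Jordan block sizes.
Block sizes for λ = -5: [2]

Step 1 — from the characteristic polynomial, algebraic multiplicity of λ = -5 is 2. From dim ker(A − (-5)·I) = 1, there are exactly 1 Jordan blocks for λ = -5.
Step 2 — from the minimal polynomial, the factor (x + 5)^2 tells us the largest block for λ = -5 has size 2.
Step 3 — with total size 2, 1 blocks, and largest block 2, the block sizes (in nonincreasing order) are [2].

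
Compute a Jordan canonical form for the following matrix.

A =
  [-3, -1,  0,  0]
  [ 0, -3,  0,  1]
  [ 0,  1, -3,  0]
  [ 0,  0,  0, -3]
J_3(-3) ⊕ J_1(-3)

The characteristic polynomial is
  det(x·I − A) = x^4 + 12*x^3 + 54*x^2 + 108*x + 81 = (x + 3)^4

Eigenvalues and multiplicities (the geometric multiplicity of λ is n − rank(A − λI), which equals the number of Jordan blocks for λ):
  λ = -3: algebraic multiplicity = 4, geometric multiplicity = 2

Determining the block sizes for each eigenvalue:
  λ = -3: with am = 4 and gm = 2, the partition is not yet determined (e.g. several partitions of 4 into 2 parts exist). Let N = A − (-3)·I. Computing rank(N^1) = 2, rank(N^2) = 1, rank(N^3) = 0; the number of blocks of size ≥ j is rank(N^{j−1}) − rank(N^j), giving [2, 1, 1]. So we have 1 block(s) of size 3, 1 block(s) of size 1 → block sizes [3, 1]

Assembling the blocks gives a Jordan form
J =
  [-3,  1,  0,  0]
  [ 0, -3,  1,  0]
  [ 0,  0, -3,  0]
  [ 0,  0,  0, -3]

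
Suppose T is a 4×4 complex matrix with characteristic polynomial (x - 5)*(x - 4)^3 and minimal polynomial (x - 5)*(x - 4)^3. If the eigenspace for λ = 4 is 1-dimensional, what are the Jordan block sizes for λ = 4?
Block sizes for λ = 4: [3]

Step 1 — from the characteristic polynomial, algebraic multiplicity of λ = 4 is 3. From dim ker(T − (4)·I) = 1, there are exactly 1 Jordan blocks for λ = 4.
Step 2 — from the minimal polynomial, the factor (x − 4)^3 tells us the largest block for λ = 4 has size 3.
Step 3 — with total size 3, 1 blocks, and largest block 3, the block sizes (in nonincreasing order) are [3].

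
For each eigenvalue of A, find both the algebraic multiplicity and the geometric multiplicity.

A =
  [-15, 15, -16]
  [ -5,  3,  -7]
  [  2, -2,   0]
λ = -4: alg = 3, geom = 1

Step 1 — factor the characteristic polynomial to read off the algebraic multiplicities:
  χ_A(x) = (x + 4)^3

Step 2 — compute geometric multiplicities via the rank-nullity identity g(λ) = n − rank(A − λI):
  rank(A − (-4)·I) = 2, so dim ker(A − (-4)·I) = n − 2 = 1

Summary:
  λ = -4: algebraic multiplicity = 3, geometric multiplicity = 1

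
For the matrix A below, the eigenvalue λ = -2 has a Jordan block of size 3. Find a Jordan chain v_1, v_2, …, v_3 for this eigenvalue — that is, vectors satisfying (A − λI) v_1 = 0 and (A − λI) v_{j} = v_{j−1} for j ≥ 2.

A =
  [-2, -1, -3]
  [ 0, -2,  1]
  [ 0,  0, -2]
A Jordan chain for λ = -2 of length 3:
v_1 = (-1, 0, 0)ᵀ
v_2 = (-3, 1, 0)ᵀ
v_3 = (0, 0, 1)ᵀ

Let N = A − (-2)·I. We want v_3 with N^3 v_3 = 0 but N^2 v_3 ≠ 0; then v_{j-1} := N · v_j for j = 3, …, 2.

Pick v_3 = (0, 0, 1)ᵀ.
Then v_2 = N · v_3 = (-3, 1, 0)ᵀ.
Then v_1 = N · v_2 = (-1, 0, 0)ᵀ.

Sanity check: (A − (-2)·I) v_1 = (0, 0, 0)ᵀ = 0. ✓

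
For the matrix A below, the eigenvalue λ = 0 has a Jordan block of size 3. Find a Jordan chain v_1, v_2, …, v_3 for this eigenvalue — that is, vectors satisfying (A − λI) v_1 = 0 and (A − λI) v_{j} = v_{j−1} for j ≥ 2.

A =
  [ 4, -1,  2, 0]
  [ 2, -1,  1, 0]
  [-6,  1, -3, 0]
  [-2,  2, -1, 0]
A Jordan chain for λ = 0 of length 3:
v_1 = (2, 0, -4, 2)ᵀ
v_2 = (4, 2, -6, -2)ᵀ
v_3 = (1, 0, 0, 0)ᵀ

Let N = A − (0)·I. We want v_3 with N^3 v_3 = 0 but N^2 v_3 ≠ 0; then v_{j-1} := N · v_j for j = 3, …, 2.

Pick v_3 = (1, 0, 0, 0)ᵀ.
Then v_2 = N · v_3 = (4, 2, -6, -2)ᵀ.
Then v_1 = N · v_2 = (2, 0, -4, 2)ᵀ.

Sanity check: (A − (0)·I) v_1 = (0, 0, 0, 0)ᵀ = 0. ✓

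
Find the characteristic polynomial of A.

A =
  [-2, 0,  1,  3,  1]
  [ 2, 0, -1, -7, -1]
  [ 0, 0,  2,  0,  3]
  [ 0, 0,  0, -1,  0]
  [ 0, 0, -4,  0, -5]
x^5 + 6*x^4 + 13*x^3 + 12*x^2 + 4*x

Expanding det(x·I − A) (e.g. by cofactor expansion or by noting that A is similar to its Jordan form J, which has the same characteristic polynomial as A) gives
  χ_A(x) = x^5 + 6*x^4 + 13*x^3 + 12*x^2 + 4*x
which factors as x*(x + 1)^2*(x + 2)^2. The eigenvalues (with algebraic multiplicities) are λ = -2 with multiplicity 2, λ = -1 with multiplicity 2, λ = 0 with multiplicity 1.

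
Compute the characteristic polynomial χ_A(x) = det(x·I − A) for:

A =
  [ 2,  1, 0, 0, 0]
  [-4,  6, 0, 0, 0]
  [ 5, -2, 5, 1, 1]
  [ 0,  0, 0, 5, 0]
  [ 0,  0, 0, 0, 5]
x^5 - 23*x^4 + 211*x^3 - 965*x^2 + 2200*x - 2000

Expanding det(x·I − A) (e.g. by cofactor expansion or by noting that A is similar to its Jordan form J, which has the same characteristic polynomial as A) gives
  χ_A(x) = x^5 - 23*x^4 + 211*x^3 - 965*x^2 + 2200*x - 2000
which factors as (x - 5)^3*(x - 4)^2. The eigenvalues (with algebraic multiplicities) are λ = 4 with multiplicity 2, λ = 5 with multiplicity 3.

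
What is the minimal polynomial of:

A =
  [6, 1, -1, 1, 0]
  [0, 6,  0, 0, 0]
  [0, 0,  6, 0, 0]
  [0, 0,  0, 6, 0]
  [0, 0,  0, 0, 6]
x^2 - 12*x + 36

The characteristic polynomial is χ_A(x) = (x - 6)^5, so the eigenvalues are known. The minimal polynomial is
  m_A(x) = Π_λ (x − λ)^{k_λ}
where k_λ is the size of the *largest* Jordan block for λ (equivalently, the smallest k with (A − λI)^k v = 0 for every generalised eigenvector v of λ).

  λ = 6: largest Jordan block has size 2, contributing (x − 6)^2

So m_A(x) = (x - 6)^2 = x^2 - 12*x + 36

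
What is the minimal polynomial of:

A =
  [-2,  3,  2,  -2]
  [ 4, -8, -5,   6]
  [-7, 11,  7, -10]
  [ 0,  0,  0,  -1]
x^3 + 3*x^2 + 3*x + 1

The characteristic polynomial is χ_A(x) = (x + 1)^4, so the eigenvalues are known. The minimal polynomial is
  m_A(x) = Π_λ (x − λ)^{k_λ}
where k_λ is the size of the *largest* Jordan block for λ (equivalently, the smallest k with (A − λI)^k v = 0 for every generalised eigenvector v of λ).

  λ = -1: largest Jordan block has size 3, contributing (x + 1)^3

So m_A(x) = (x + 1)^3 = x^3 + 3*x^2 + 3*x + 1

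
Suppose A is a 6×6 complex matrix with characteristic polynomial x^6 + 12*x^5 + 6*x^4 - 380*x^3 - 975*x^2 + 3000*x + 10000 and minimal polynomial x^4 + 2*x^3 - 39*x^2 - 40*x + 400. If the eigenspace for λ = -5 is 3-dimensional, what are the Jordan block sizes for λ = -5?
Block sizes for λ = -5: [2, 1, 1]

Step 1 — from the characteristic polynomial, algebraic multiplicity of λ = -5 is 4. From dim ker(A − (-5)·I) = 3, there are exactly 3 Jordan blocks for λ = -5.
Step 2 — from the minimal polynomial, the factor (x + 5)^2 tells us the largest block for λ = -5 has size 2.
Step 3 — with total size 4, 3 blocks, and largest block 2, the block sizes (in nonincreasing order) are [2, 1, 1].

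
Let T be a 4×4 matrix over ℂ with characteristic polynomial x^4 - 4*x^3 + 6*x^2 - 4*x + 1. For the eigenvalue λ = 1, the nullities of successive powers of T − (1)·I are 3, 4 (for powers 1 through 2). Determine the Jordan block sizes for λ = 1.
Block sizes for λ = 1: [2, 1, 1]

From the dimensions of kernels of powers, the number of Jordan blocks of size at least j is d_j − d_{j−1} where d_j = dim ker(N^j) (with d_0 = 0). Computing the differences gives [3, 1].
The number of blocks of size exactly k is (#blocks of size ≥ k) − (#blocks of size ≥ k + 1), so the partition is: 2 block(s) of size 1, 1 block(s) of size 2.
In nonincreasing order the block sizes are [2, 1, 1].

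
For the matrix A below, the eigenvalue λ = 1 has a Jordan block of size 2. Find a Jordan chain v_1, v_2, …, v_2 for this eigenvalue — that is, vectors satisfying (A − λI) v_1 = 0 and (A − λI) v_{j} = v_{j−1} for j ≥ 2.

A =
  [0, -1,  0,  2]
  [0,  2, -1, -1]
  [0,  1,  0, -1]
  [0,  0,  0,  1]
A Jordan chain for λ = 1 of length 2:
v_1 = (-1, 1, 1, 0)ᵀ
v_2 = (0, 1, 0, 0)ᵀ

Let N = A − (1)·I. We want v_2 with N^2 v_2 = 0 but N^1 v_2 ≠ 0; then v_{j-1} := N · v_j for j = 2, …, 2.

Pick v_2 = (0, 1, 0, 0)ᵀ.
Then v_1 = N · v_2 = (-1, 1, 1, 0)ᵀ.

Sanity check: (A − (1)·I) v_1 = (0, 0, 0, 0)ᵀ = 0. ✓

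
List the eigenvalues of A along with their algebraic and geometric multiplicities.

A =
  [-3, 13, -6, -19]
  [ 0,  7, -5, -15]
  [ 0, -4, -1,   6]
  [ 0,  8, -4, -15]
λ = -3: alg = 4, geom = 2

Step 1 — factor the characteristic polynomial to read off the algebraic multiplicities:
  χ_A(x) = (x + 3)^4

Step 2 — compute geometric multiplicities via the rank-nullity identity g(λ) = n − rank(A − λI):
  rank(A − (-3)·I) = 2, so dim ker(A − (-3)·I) = n − 2 = 2

Summary:
  λ = -3: algebraic multiplicity = 4, geometric multiplicity = 2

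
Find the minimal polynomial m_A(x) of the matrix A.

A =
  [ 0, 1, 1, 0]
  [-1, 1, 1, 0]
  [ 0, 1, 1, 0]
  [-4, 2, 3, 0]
x^4 - 2*x^3 + x^2

The characteristic polynomial is χ_A(x) = x^2*(x - 1)^2, so the eigenvalues are known. The minimal polynomial is
  m_A(x) = Π_λ (x − λ)^{k_λ}
where k_λ is the size of the *largest* Jordan block for λ (equivalently, the smallest k with (A − λI)^k v = 0 for every generalised eigenvector v of λ).

  λ = 0: largest Jordan block has size 2, contributing (x − 0)^2
  λ = 1: largest Jordan block has size 2, contributing (x − 1)^2

So m_A(x) = x^2*(x - 1)^2 = x^4 - 2*x^3 + x^2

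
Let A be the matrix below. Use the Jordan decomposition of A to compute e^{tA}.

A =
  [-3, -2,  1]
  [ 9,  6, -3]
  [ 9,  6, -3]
e^{tA} =
  [1 - 3*t, -2*t, t]
  [9*t, 6*t + 1, -3*t]
  [9*t, 6*t, 1 - 3*t]

Strategy: write A = P · J · P⁻¹ where J is a Jordan canonical form, so e^{tA} = P · e^{tJ} · P⁻¹, and e^{tJ} can be computed block-by-block.

A has Jordan form
J =
  [0, 1, 0]
  [0, 0, 0]
  [0, 0, 0]
(up to reordering of blocks).

Per-block formulas:
  For a 2×2 Jordan block J_2(0): exp(t · J_2(0)) = e^(0t)·(I + t·N), where N is the 2×2 nilpotent shift.
  For a 1×1 block at λ = 0: exp(t · [0]) = [e^(0t)].

After assembling e^{tJ} and conjugating by P, we get:

e^{tA} =
  [1 - 3*t, -2*t, t]
  [9*t, 6*t + 1, -3*t]
  [9*t, 6*t, 1 - 3*t]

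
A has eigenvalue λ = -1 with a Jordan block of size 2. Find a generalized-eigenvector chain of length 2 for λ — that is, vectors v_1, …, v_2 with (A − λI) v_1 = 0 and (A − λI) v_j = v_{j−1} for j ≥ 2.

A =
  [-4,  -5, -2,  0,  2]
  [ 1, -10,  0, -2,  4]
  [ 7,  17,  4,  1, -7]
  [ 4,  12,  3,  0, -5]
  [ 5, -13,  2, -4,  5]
A Jordan chain for λ = -1 of length 2:
v_1 = (-3, 1, 7, 4, 5)ᵀ
v_2 = (1, 0, 0, 0, 0)ᵀ

Let N = A − (-1)·I. We want v_2 with N^2 v_2 = 0 but N^1 v_2 ≠ 0; then v_{j-1} := N · v_j for j = 2, …, 2.

Pick v_2 = (1, 0, 0, 0, 0)ᵀ.
Then v_1 = N · v_2 = (-3, 1, 7, 4, 5)ᵀ.

Sanity check: (A − (-1)·I) v_1 = (0, 0, 0, 0, 0)ᵀ = 0. ✓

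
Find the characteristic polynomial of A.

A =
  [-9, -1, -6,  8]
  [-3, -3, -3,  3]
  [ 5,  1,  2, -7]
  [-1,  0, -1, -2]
x^4 + 12*x^3 + 54*x^2 + 108*x + 81

Expanding det(x·I − A) (e.g. by cofactor expansion or by noting that A is similar to its Jordan form J, which has the same characteristic polynomial as A) gives
  χ_A(x) = x^4 + 12*x^3 + 54*x^2 + 108*x + 81
which factors as (x + 3)^4. The eigenvalues (with algebraic multiplicities) are λ = -3 with multiplicity 4.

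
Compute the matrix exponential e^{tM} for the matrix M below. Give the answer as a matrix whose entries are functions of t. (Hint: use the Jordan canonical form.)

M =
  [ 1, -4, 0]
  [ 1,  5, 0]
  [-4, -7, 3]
e^{tM} =
  [-2*t*exp(3*t) + exp(3*t), -4*t*exp(3*t), 0]
  [t*exp(3*t), 2*t*exp(3*t) + exp(3*t), 0]
  [t^2*exp(3*t)/2 - 4*t*exp(3*t), t^2*exp(3*t) - 7*t*exp(3*t), exp(3*t)]

Strategy: write M = P · J · P⁻¹ where J is a Jordan canonical form, so e^{tM} = P · e^{tJ} · P⁻¹, and e^{tJ} can be computed block-by-block.

M has Jordan form
J =
  [3, 1, 0]
  [0, 3, 1]
  [0, 0, 3]
(up to reordering of blocks).

Per-block formulas:
  For a 3×3 Jordan block J_3(3): exp(t · J_3(3)) = e^(3t)·(I + t·N + (t^2/2)·N^2), where N is the 3×3 nilpotent shift.

After assembling e^{tJ} and conjugating by P, we get:

e^{tM} =
  [-2*t*exp(3*t) + exp(3*t), -4*t*exp(3*t), 0]
  [t*exp(3*t), 2*t*exp(3*t) + exp(3*t), 0]
  [t^2*exp(3*t)/2 - 4*t*exp(3*t), t^2*exp(3*t) - 7*t*exp(3*t), exp(3*t)]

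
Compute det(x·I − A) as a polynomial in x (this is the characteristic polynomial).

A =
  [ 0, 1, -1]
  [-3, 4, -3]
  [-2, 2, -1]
x^3 - 3*x^2 + 3*x - 1

Expanding det(x·I − A) (e.g. by cofactor expansion or by noting that A is similar to its Jordan form J, which has the same characteristic polynomial as A) gives
  χ_A(x) = x^3 - 3*x^2 + 3*x - 1
which factors as (x - 1)^3. The eigenvalues (with algebraic multiplicities) are λ = 1 with multiplicity 3.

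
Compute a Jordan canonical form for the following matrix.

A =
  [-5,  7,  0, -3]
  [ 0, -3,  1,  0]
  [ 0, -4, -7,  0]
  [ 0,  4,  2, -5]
J_3(-5) ⊕ J_1(-5)

The characteristic polynomial is
  det(x·I − A) = x^4 + 20*x^3 + 150*x^2 + 500*x + 625 = (x + 5)^4

Eigenvalues and multiplicities (the geometric multiplicity of λ is n − rank(A − λI), which equals the number of Jordan blocks for λ):
  λ = -5: algebraic multiplicity = 4, geometric multiplicity = 2

Determining the block sizes for each eigenvalue:
  λ = -5: with am = 4 and gm = 2, the partition is not yet determined (e.g. several partitions of 4 into 2 parts exist). Let N = A − (-5)·I. Computing rank(N^1) = 2, rank(N^2) = 1, rank(N^3) = 0; the number of blocks of size ≥ j is rank(N^{j−1}) − rank(N^j), giving [2, 1, 1]. So we have 1 block(s) of size 3, 1 block(s) of size 1 → block sizes [3, 1]

Assembling the blocks gives a Jordan form
J =
  [-5,  1,  0,  0]
  [ 0, -5,  1,  0]
  [ 0,  0, -5,  0]
  [ 0,  0,  0, -5]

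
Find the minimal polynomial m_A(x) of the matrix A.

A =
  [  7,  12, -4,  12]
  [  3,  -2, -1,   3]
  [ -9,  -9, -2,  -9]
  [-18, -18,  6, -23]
x^2 + 10*x + 25

The characteristic polynomial is χ_A(x) = (x + 5)^4, so the eigenvalues are known. The minimal polynomial is
  m_A(x) = Π_λ (x − λ)^{k_λ}
where k_λ is the size of the *largest* Jordan block for λ (equivalently, the smallest k with (A − λI)^k v = 0 for every generalised eigenvector v of λ).

  λ = -5: largest Jordan block has size 2, contributing (x + 5)^2

So m_A(x) = (x + 5)^2 = x^2 + 10*x + 25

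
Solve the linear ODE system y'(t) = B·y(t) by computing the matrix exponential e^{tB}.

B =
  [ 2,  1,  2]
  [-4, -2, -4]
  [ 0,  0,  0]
e^{tB} =
  [2*t + 1, t, 2*t]
  [-4*t, 1 - 2*t, -4*t]
  [0, 0, 1]

Strategy: write B = P · J · P⁻¹ where J is a Jordan canonical form, so e^{tB} = P · e^{tJ} · P⁻¹, and e^{tJ} can be computed block-by-block.

B has Jordan form
J =
  [0, 1, 0]
  [0, 0, 0]
  [0, 0, 0]
(up to reordering of blocks).

Per-block formulas:
  For a 1×1 block at λ = 0: exp(t · [0]) = [e^(0t)].
  For a 2×2 Jordan block J_2(0): exp(t · J_2(0)) = e^(0t)·(I + t·N), where N is the 2×2 nilpotent shift.

After assembling e^{tJ} and conjugating by P, we get:

e^{tB} =
  [2*t + 1, t, 2*t]
  [-4*t, 1 - 2*t, -4*t]
  [0, 0, 1]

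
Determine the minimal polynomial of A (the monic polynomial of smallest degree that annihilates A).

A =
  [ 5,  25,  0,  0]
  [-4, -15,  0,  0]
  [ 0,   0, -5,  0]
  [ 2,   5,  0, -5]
x^2 + 10*x + 25

The characteristic polynomial is χ_A(x) = (x + 5)^4, so the eigenvalues are known. The minimal polynomial is
  m_A(x) = Π_λ (x − λ)^{k_λ}
where k_λ is the size of the *largest* Jordan block for λ (equivalently, the smallest k with (A − λI)^k v = 0 for every generalised eigenvector v of λ).

  λ = -5: largest Jordan block has size 2, contributing (x + 5)^2

So m_A(x) = (x + 5)^2 = x^2 + 10*x + 25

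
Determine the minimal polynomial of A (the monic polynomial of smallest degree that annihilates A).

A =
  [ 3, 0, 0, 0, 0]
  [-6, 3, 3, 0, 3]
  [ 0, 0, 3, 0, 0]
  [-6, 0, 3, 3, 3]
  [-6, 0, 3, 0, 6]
x^2 - 9*x + 18

The characteristic polynomial is χ_A(x) = (x - 6)*(x - 3)^4, so the eigenvalues are known. The minimal polynomial is
  m_A(x) = Π_λ (x − λ)^{k_λ}
where k_λ is the size of the *largest* Jordan block for λ (equivalently, the smallest k with (A − λI)^k v = 0 for every generalised eigenvector v of λ).

  λ = 3: largest Jordan block has size 1, contributing (x − 3)
  λ = 6: largest Jordan block has size 1, contributing (x − 6)

So m_A(x) = (x - 6)*(x - 3) = x^2 - 9*x + 18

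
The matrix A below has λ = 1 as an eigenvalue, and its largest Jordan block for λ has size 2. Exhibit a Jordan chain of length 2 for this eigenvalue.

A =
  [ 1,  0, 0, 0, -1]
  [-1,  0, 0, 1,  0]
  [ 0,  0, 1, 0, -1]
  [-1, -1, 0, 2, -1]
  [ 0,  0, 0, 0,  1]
A Jordan chain for λ = 1 of length 2:
v_1 = (0, -1, 0, -1, 0)ᵀ
v_2 = (1, 0, 0, 0, 0)ᵀ

Let N = A − (1)·I. We want v_2 with N^2 v_2 = 0 but N^1 v_2 ≠ 0; then v_{j-1} := N · v_j for j = 2, …, 2.

Pick v_2 = (1, 0, 0, 0, 0)ᵀ.
Then v_1 = N · v_2 = (0, -1, 0, -1, 0)ᵀ.

Sanity check: (A − (1)·I) v_1 = (0, 0, 0, 0, 0)ᵀ = 0. ✓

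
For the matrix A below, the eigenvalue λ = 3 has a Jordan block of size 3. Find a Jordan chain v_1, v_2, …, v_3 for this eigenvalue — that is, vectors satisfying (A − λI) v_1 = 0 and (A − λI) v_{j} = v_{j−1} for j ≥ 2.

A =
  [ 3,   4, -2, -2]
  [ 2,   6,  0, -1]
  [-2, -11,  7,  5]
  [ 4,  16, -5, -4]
A Jordan chain for λ = 3 of length 3:
v_1 = (4, 2, -10, 14)ᵀ
v_2 = (0, 2, -2, 4)ᵀ
v_3 = (1, 0, 0, 0)ᵀ

Let N = A − (3)·I. We want v_3 with N^3 v_3 = 0 but N^2 v_3 ≠ 0; then v_{j-1} := N · v_j for j = 3, …, 2.

Pick v_3 = (1, 0, 0, 0)ᵀ.
Then v_2 = N · v_3 = (0, 2, -2, 4)ᵀ.
Then v_1 = N · v_2 = (4, 2, -10, 14)ᵀ.

Sanity check: (A − (3)·I) v_1 = (0, 0, 0, 0)ᵀ = 0. ✓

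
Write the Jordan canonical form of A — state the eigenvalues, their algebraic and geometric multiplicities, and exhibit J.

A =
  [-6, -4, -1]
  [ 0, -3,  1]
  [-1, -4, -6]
J_3(-5)

The characteristic polynomial is
  det(x·I − A) = x^3 + 15*x^2 + 75*x + 125 = (x + 5)^3

Eigenvalues and multiplicities (the geometric multiplicity of λ is n − rank(A − λI), which equals the number of Jordan blocks for λ):
  λ = -5: algebraic multiplicity = 3, geometric multiplicity = 1

Determining the block sizes for each eigenvalue:
  λ = -5: one block (gm = 1), so the single block has size am = 3 → block sizes [3]

Assembling the blocks gives a Jordan form
J =
  [-5,  1,  0]
  [ 0, -5,  1]
  [ 0,  0, -5]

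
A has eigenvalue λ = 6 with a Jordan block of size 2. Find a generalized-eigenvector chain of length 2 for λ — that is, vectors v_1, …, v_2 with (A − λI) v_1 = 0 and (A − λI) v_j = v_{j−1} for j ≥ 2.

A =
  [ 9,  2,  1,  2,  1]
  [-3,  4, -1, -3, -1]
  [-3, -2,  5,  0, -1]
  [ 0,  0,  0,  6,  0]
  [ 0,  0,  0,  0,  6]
A Jordan chain for λ = 6 of length 2:
v_1 = (3, -3, -3, 0, 0)ᵀ
v_2 = (1, 0, 0, 0, 0)ᵀ

Let N = A − (6)·I. We want v_2 with N^2 v_2 = 0 but N^1 v_2 ≠ 0; then v_{j-1} := N · v_j for j = 2, …, 2.

Pick v_2 = (1, 0, 0, 0, 0)ᵀ.
Then v_1 = N · v_2 = (3, -3, -3, 0, 0)ᵀ.

Sanity check: (A − (6)·I) v_1 = (0, 0, 0, 0, 0)ᵀ = 0. ✓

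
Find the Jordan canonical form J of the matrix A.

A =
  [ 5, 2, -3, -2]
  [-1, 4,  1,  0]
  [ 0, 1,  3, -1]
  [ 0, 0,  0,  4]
J_3(4) ⊕ J_1(4)

The characteristic polynomial is
  det(x·I − A) = x^4 - 16*x^3 + 96*x^2 - 256*x + 256 = (x - 4)^4

Eigenvalues and multiplicities (the geometric multiplicity of λ is n − rank(A − λI), which equals the number of Jordan blocks for λ):
  λ = 4: algebraic multiplicity = 4, geometric multiplicity = 2

Determining the block sizes for each eigenvalue:
  λ = 4: with am = 4 and gm = 2, the partition is not yet determined (e.g. several partitions of 4 into 2 parts exist). Let N = A − (4)·I. Computing rank(N^1) = 2, rank(N^2) = 1, rank(N^3) = 0; the number of blocks of size ≥ j is rank(N^{j−1}) − rank(N^j), giving [2, 1, 1]. So we have 1 block(s) of size 3, 1 block(s) of size 1 → block sizes [3, 1]

Assembling the blocks gives a Jordan form
J =
  [4, 1, 0, 0]
  [0, 4, 1, 0]
  [0, 0, 4, 0]
  [0, 0, 0, 4]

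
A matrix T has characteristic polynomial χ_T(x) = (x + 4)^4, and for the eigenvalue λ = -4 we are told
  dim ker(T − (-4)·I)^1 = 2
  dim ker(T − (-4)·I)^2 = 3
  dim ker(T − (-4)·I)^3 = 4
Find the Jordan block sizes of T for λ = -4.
Block sizes for λ = -4: [3, 1]

From the dimensions of kernels of powers, the number of Jordan blocks of size at least j is d_j − d_{j−1} where d_j = dim ker(N^j) (with d_0 = 0). Computing the differences gives [2, 1, 1].
The number of blocks of size exactly k is (#blocks of size ≥ k) − (#blocks of size ≥ k + 1), so the partition is: 1 block(s) of size 1, 1 block(s) of size 3.
In nonincreasing order the block sizes are [3, 1].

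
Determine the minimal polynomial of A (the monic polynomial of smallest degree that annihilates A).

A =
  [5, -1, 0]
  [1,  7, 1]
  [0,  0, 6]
x^3 - 18*x^2 + 108*x - 216

The characteristic polynomial is χ_A(x) = (x - 6)^3, so the eigenvalues are known. The minimal polynomial is
  m_A(x) = Π_λ (x − λ)^{k_λ}
where k_λ is the size of the *largest* Jordan block for λ (equivalently, the smallest k with (A − λI)^k v = 0 for every generalised eigenvector v of λ).

  λ = 6: largest Jordan block has size 3, contributing (x − 6)^3

So m_A(x) = (x - 6)^3 = x^3 - 18*x^2 + 108*x - 216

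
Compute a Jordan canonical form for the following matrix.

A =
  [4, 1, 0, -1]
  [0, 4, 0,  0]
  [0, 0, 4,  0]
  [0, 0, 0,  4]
J_2(4) ⊕ J_1(4) ⊕ J_1(4)

The characteristic polynomial is
  det(x·I − A) = x^4 - 16*x^3 + 96*x^2 - 256*x + 256 = (x - 4)^4

Eigenvalues and multiplicities (the geometric multiplicity of λ is n − rank(A − λI), which equals the number of Jordan blocks for λ):
  λ = 4: algebraic multiplicity = 4, geometric multiplicity = 3

Determining the block sizes for each eigenvalue:
  λ = 4: 3 blocks summing to 4 forces exactly one block of size 2 and the rest size 1 → block sizes [2, 1, 1]

Assembling the blocks gives a Jordan form
J =
  [4, 1, 0, 0]
  [0, 4, 0, 0]
  [0, 0, 4, 0]
  [0, 0, 0, 4]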